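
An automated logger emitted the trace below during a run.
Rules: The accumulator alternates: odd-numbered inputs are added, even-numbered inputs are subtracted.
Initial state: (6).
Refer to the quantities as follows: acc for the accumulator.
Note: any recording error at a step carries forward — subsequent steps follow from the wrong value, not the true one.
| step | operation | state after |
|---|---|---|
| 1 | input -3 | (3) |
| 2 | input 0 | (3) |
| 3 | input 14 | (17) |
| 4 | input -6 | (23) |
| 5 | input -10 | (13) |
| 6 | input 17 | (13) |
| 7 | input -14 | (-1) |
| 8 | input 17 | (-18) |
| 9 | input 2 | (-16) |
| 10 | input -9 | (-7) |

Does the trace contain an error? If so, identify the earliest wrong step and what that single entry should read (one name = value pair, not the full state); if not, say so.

step 6, acc = -4

Step 1: acc = 6 + -3 = 3 — same as recorded.
Step 2: acc = 3 - 0 = 3 — matches.
Step 3: acc = 3 + 14 = 17 — no discrepancy.
Step 4: acc = 17 - -6 = 23 — exactly as logged.
Step 5: acc = 23 + -10 = 13 — checks out.
Step 6: acc = 13 - 17 = -4 — not what was recorded.
So the first discrepancy is step 6, where the right value is acc = -4.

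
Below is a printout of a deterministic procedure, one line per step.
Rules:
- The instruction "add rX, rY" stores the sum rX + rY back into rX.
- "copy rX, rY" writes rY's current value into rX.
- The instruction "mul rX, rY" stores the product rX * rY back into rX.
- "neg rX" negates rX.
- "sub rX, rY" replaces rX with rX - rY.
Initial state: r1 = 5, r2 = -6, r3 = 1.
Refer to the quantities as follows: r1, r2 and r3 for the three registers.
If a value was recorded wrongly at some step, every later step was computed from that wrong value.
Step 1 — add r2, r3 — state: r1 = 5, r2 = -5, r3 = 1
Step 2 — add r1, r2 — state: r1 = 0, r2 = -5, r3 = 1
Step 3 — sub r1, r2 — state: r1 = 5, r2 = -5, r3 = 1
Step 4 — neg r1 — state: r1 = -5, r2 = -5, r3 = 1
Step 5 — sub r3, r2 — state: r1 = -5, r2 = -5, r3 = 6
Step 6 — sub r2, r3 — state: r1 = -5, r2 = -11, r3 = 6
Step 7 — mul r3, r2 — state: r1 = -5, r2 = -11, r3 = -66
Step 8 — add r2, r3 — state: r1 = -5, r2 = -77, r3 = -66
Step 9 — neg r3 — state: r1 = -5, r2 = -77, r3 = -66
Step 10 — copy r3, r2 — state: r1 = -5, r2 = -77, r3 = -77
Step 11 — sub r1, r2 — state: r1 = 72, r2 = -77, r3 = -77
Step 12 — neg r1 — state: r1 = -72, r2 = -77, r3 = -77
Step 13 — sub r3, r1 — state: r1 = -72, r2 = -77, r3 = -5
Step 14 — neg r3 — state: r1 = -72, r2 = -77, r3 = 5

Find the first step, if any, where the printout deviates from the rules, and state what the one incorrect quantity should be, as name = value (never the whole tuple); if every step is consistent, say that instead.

step 9, r3 = 66

Recomputing the run from the initial state:
step 1: r1 = 5, r2 = -5, r3 = 1
step 2: r1 = 0, r2 = -5, r3 = 1
step 3: r1 = 5, r2 = -5, r3 = 1
step 4: r1 = -5, r2 = -5, r3 = 1
step 5: r1 = -5, r2 = -5, r3 = 6
step 6: r1 = -5, r2 = -11, r3 = 6
step 7: r1 = -5, r2 = -11, r3 = -66
step 8: r1 = -5, r2 = -77, r3 = -66
step 9: r1 = -5, r2 = -77, r3 = 66
step 10: r1 = -5, r2 = -77, r3 = -77
step 11: r1 = 72, r2 = -77, r3 = -77
step 12: r1 = -72, r2 = -77, r3 = -77
step 13: r1 = -72, r2 = -77, r3 = -5
step 14: r1 = -72, r2 = -77, r3 = 5
The first disagreement with the printout is at step 9, where the value should be r3 = 66.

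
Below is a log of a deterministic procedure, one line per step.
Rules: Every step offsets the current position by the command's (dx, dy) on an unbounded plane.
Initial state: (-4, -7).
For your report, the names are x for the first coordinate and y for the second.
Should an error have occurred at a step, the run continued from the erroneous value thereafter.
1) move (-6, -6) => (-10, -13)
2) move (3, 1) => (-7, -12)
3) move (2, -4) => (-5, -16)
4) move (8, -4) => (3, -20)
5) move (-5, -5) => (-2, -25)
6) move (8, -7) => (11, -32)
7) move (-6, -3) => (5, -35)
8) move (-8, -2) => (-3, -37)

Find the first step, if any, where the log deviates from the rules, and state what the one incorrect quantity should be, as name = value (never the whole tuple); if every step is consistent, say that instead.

step 6, x = 6

1. x = -4 + (-6) = -10, y = -7 + (-6) = -13 (same as recorded)
2. x = -10 + (3) = -7, y = -13 + (1) = -12 (consistent with the log)
3. x = -7 + (2) = -5, y = -12 + (-4) = -16 (confirmed correct)
4. x = -5 + (8) = 3, y = -16 + (-4) = -20 (agrees with the log)
5. x = 3 + (-5) = -2, y = -20 + (-5) = -25 (checks out)
6. x = -2 + (8) = 6, y = -25 + (-7) = -32 (the recorded entry deviates here)
Step 6 is the first one off; corrected, x = 6.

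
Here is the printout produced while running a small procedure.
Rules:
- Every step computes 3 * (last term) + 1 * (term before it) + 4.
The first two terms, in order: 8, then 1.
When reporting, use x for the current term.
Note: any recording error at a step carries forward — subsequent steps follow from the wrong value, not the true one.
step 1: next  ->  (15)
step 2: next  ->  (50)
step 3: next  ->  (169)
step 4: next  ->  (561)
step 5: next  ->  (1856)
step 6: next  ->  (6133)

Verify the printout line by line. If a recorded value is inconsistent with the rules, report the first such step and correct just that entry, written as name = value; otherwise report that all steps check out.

1. x = 3*(1) + (1)*(8) + (4) = 15 (confirmed correct)
2. x = 3*(15) + (1)*(1) + (4) = 50 (verified)
3. x = 3*(50) + (1)*(15) + (4) = 169 (in agreement)
4. x = 3*(169) + (1)*(50) + (4) = 561 (verified)
5. x = 3*(561) + (1)*(169) + (4) = 1856 (consistent with the printout)
6. x = 3*(1856) + (1)*(561) + (4) = 6133 (exactly as logged)
Each recorded entry agrees with the recomputation.

no error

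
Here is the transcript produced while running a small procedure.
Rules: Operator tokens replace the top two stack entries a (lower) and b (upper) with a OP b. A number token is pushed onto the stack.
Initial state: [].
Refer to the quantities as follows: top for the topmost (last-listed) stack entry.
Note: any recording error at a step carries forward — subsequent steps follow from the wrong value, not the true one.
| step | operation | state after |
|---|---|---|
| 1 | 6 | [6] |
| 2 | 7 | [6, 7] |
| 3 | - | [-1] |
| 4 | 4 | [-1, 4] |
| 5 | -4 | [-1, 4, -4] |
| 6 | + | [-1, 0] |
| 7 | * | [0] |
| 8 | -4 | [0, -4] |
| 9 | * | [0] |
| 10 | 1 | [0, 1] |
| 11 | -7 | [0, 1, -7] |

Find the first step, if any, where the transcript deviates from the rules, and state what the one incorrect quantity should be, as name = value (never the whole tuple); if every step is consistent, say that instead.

step 1: push 6: top = 6 -> verified
step 2: push 7: top = 7 -> consistent with the transcript
step 3: 6 - 7 = -1 -> confirmed correct
step 4: push 4: top = 4 -> exactly as logged
step 5: push -4: top = -4 -> in agreement
step 6: 4 + -4 = 0 -> agrees with the transcript
step 7: -1 * 0 = 0 -> agrees with the transcript
step 8: push -4: top = -4 -> confirmed correct
step 9: 0 * -4 = 0 -> no discrepancy
step 10: push 1: top = 1 -> confirmed correct
step 11: push -7: top = -7 -> matches
The whole run recomputes cleanly — no discrepancies.

no error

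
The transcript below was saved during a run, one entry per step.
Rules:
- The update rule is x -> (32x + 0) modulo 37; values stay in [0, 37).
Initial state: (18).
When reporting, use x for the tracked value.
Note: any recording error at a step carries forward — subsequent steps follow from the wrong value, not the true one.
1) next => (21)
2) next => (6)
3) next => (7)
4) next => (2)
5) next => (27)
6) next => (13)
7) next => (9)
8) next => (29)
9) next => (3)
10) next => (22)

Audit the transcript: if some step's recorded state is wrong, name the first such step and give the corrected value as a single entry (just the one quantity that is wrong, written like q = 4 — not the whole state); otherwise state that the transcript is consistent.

step 1: x = (32*18 + 0) mod 37 = 21 -> verified
step 2: x = (32*21 + 0) mod 37 = 6 -> same as recorded
step 3: x = (32*6 + 0) mod 37 = 7 -> consistent with the transcript
step 4: x = (32*7 + 0) mod 37 = 2 -> checks out
step 5: x = (32*2 + 0) mod 37 = 27 -> confirmed correct
step 6: x = (32*27 + 0) mod 37 = 13 -> checks out
step 7: x = (32*13 + 0) mod 37 = 9 -> agrees with the transcript
step 8: x = (32*9 + 0) mod 37 = 29 -> matches
step 9: x = (32*29 + 0) mod 37 = 3 -> verified
step 10: x = (32*3 + 0) mod 37 = 22 -> agrees with the transcript
Every step is consistent.

no error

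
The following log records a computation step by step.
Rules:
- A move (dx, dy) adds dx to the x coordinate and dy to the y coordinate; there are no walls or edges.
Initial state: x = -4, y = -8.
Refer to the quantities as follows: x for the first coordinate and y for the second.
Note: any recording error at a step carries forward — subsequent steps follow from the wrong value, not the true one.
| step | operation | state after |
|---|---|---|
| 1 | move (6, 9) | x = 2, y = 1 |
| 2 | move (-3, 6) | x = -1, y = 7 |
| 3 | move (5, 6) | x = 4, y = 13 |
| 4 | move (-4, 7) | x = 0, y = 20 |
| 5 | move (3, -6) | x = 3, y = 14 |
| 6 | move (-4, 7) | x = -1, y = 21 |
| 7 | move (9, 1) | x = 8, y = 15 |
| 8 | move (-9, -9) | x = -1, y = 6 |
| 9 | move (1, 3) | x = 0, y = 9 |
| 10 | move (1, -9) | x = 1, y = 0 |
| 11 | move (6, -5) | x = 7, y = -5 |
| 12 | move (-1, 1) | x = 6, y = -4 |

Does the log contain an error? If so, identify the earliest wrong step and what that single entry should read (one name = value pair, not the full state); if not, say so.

Recomputing the run from the initial state:
step 1: x = 2, y = 1
step 2: x = -1, y = 7
step 3: x = 4, y = 13
step 4: x = 0, y = 20
step 5: x = 3, y = 14
step 6: x = -1, y = 21
step 7: x = 8, y = 22
step 8: x = -1, y = 13
step 9: x = 0, y = 16
step 10: x = 1, y = 7
step 11: x = 7, y = 2
step 12: x = 6, y = 3
The first disagreement with the log is at step 7, where the value should be y = 22.

step 7, y = 22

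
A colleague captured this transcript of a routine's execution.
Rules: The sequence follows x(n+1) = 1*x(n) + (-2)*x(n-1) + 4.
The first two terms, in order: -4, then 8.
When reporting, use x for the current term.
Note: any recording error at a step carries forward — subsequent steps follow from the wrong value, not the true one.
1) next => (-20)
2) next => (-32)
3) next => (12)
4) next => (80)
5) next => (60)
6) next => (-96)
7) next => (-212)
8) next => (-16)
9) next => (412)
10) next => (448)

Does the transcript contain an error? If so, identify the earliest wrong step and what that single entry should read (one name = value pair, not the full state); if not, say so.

step 1, x = 20

1. x = 1*(8) + (-2)*(-4) + (4) = 20 (the entry is off here)
The audit stops at step 1: the recorded entry is wrong and should be x = 20.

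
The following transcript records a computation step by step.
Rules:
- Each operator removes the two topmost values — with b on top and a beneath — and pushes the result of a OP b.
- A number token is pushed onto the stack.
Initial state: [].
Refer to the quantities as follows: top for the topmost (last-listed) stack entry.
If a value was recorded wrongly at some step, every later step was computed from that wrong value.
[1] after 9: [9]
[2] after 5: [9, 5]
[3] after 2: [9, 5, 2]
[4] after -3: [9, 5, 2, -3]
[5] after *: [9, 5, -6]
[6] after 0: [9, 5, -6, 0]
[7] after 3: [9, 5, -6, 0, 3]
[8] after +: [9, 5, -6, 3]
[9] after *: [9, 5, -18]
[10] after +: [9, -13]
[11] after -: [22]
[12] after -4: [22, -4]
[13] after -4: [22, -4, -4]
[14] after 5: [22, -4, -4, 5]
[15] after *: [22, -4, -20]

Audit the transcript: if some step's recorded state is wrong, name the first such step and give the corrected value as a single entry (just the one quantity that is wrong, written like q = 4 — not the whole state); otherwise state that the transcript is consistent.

Step 1: push 9: top = 9 — same as recorded.
Step 2: push 5: top = 5 — no discrepancy.
Step 3: push 2: top = 2 — checks out.
Step 4: push -3: top = -3 — consistent with the transcript.
Step 5: 2 * -3 = -6 — exactly as logged.
Step 6: push 0: top = 0 — no discrepancy.
Step 7: push 3: top = 3 — checks out.
Step 8: 0 + 3 = 3 — consistent with the transcript.
Step 9: -6 * 3 = -18 — checks out.
Step 10: 5 + -18 = -13 — matches.
Step 11: 9 - -13 = 22 — consistent with the transcript.
Step 12: push -4: top = -4 — exactly as logged.
Step 13: push -4: top = -4 — consistent with the transcript.
Step 14: push 5: top = 5 — no discrepancy.
Step 15: -4 * 5 = -20 — checks out.
Each recorded entry agrees with the recomputation.

no error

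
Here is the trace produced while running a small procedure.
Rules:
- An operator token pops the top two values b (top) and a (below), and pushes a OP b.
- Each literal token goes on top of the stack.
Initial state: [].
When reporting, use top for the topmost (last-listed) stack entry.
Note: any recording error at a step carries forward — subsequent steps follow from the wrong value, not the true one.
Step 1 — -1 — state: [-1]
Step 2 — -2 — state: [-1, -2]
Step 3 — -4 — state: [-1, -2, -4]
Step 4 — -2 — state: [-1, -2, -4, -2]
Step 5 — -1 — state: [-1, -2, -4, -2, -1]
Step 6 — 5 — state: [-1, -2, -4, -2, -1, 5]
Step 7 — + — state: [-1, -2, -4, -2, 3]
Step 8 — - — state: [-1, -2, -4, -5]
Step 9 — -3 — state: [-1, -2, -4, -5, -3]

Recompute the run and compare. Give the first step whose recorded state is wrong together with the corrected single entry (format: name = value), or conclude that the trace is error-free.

step 7, top = 4

Step 1: push -1: top = -1 — confirmed correct.
Step 2: push -2: top = -2 — same as recorded.
Step 3: push -4: top = -4 — checks out.
Step 4: push -2: top = -2 — exactly as logged.
Step 5: push -1: top = -1 — checks out.
Step 6: push 5: top = 5 — confirmed correct.
Step 7: -1 + 5 = 4 — the trace has a different value.
Conclusion: step 7 carries the first error; the entry should be top = 4.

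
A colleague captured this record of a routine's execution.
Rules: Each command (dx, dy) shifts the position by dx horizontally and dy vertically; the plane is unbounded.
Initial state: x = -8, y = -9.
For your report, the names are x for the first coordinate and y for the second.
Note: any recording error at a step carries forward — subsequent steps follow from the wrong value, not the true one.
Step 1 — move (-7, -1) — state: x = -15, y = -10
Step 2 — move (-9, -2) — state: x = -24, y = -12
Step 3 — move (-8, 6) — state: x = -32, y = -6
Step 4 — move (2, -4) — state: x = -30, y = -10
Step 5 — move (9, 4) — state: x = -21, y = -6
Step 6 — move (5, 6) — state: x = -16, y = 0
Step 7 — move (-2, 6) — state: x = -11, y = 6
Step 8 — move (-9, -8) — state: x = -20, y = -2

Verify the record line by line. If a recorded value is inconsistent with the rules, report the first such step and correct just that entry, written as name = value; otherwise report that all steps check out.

Step 1: x = -8 + (-7) = -15, y = -9 + (-1) = -10 — no discrepancy.
Step 2: x = -15 + (-9) = -24, y = -10 + (-2) = -12 — in agreement.
Step 3: x = -24 + (-8) = -32, y = -12 + (6) = -6 — same as recorded.
Step 4: x = -32 + (2) = -30, y = -6 + (-4) = -10 — exactly as logged.
Step 5: x = -30 + (9) = -21, y = -10 + (4) = -6 — consistent with the record.
Step 6: x = -21 + (5) = -16, y = -6 + (6) = 0 — matches.
Step 7: x = -16 + (-2) = -18, y = 0 + (6) = 6 — the record disagrees here.
Step 7 is the first one off; corrected, x = -18.

step 7, x = -18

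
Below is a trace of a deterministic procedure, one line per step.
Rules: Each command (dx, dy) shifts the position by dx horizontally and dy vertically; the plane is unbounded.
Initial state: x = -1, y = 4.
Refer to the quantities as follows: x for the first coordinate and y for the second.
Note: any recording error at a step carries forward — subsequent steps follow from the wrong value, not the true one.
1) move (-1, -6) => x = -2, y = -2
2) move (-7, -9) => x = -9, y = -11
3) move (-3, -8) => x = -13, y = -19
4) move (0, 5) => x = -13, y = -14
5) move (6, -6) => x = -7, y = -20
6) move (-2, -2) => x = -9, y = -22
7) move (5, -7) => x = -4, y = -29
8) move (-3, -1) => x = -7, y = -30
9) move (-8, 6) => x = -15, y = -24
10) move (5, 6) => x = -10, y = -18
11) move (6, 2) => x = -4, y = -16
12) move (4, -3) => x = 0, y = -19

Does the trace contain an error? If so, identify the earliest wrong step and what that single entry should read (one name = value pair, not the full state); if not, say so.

step 3, x = -12

Step 1: x = -1 + (-1) = -2, y = 4 + (-6) = -2 — same as recorded.
Step 2: x = -2 + (-7) = -9, y = -2 + (-9) = -11 — verified.
Step 3: x = -9 + (-3) = -12, y = -11 + (-8) = -19 — not what was recorded.
The audit stops at step 3: the recorded entry is wrong and should be x = -12.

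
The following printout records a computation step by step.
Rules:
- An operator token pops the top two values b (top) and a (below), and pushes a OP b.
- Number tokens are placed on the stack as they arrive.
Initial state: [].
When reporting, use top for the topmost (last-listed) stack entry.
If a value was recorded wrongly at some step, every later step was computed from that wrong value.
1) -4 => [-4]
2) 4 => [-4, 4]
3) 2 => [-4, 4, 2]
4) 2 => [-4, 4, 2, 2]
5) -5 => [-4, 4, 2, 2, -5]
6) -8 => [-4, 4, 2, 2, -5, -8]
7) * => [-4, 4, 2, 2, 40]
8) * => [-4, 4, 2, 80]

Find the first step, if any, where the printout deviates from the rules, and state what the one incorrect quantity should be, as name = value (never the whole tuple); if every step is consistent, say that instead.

no error

Step 1: push -4: top = -4 — matches.
Step 2: push 4: top = 4 — consistent with the printout.
Step 3: push 2: top = 2 — verified.
Step 4: push 2: top = 2 — in agreement.
Step 5: push -5: top = -5 — matches.
Step 6: push -8: top = -8 — no discrepancy.
Step 7: -5 * -8 = 40 — verified.
Step 8: 2 * 40 = 80 — verified.
All steps check out; nothing to correct.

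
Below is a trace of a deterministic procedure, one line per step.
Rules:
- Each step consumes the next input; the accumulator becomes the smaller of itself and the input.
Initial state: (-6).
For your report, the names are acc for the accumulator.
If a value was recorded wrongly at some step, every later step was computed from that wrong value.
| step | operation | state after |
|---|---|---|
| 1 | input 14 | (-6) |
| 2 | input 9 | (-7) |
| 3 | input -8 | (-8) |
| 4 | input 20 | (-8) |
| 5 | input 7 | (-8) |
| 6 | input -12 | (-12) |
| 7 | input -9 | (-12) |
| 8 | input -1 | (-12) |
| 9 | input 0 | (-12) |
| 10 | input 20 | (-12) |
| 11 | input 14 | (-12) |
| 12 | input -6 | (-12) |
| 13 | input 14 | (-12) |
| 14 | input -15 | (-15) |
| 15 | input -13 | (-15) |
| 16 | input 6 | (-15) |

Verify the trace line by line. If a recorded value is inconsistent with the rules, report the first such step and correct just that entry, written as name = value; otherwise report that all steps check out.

step 1: acc = min(-6, 14) = -6 -> no discrepancy
step 2: acc = min(-6, 9) = -6 -> not what was recorded
First deviation found at step 2; the corrected entry is acc = -6.

step 2, acc = -6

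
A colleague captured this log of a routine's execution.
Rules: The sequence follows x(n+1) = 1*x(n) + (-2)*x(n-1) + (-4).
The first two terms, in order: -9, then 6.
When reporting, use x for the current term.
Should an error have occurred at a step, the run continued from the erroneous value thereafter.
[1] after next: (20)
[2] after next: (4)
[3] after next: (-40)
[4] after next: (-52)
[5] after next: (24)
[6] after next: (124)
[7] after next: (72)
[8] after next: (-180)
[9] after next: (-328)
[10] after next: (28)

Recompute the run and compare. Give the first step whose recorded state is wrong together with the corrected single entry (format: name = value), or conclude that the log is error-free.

Recomputing the run from the initial state:
step 1: x = 20
step 2: x = 4
step 3: x = -40
step 4: x = -52
step 5: x = 24
step 6: x = 124
step 7: x = 72
step 8: x = -180
step 9: x = -328
step 10: x = 28
This matches the log at every step.

no error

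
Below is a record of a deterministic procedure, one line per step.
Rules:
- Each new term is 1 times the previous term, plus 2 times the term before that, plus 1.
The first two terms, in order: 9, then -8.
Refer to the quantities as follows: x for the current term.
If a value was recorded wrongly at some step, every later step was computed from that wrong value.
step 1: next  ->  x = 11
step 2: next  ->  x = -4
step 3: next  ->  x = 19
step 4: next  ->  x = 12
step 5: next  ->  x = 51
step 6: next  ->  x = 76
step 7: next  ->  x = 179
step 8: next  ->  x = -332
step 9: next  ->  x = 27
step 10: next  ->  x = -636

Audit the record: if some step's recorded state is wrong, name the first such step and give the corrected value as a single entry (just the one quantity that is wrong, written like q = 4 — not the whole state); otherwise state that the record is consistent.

step 1: x = 1*(-8) + (2)*(9) + (1) = 11 -> agrees with the record
step 2: x = 1*(11) + (2)*(-8) + (1) = -4 -> matches
step 3: x = 1*(-4) + (2)*(11) + (1) = 19 -> same as recorded
step 4: x = 1*(19) + (2)*(-4) + (1) = 12 -> confirmed correct
step 5: x = 1*(12) + (2)*(19) + (1) = 51 -> in agreement
step 6: x = 1*(51) + (2)*(12) + (1) = 76 -> no discrepancy
step 7: x = 1*(76) + (2)*(51) + (1) = 179 -> exactly as logged
step 8: x = 1*(179) + (2)*(76) + (1) = 332 -> not what was recorded
First incorrect step: 8; the correct value is x = 332.

step 8, x = 332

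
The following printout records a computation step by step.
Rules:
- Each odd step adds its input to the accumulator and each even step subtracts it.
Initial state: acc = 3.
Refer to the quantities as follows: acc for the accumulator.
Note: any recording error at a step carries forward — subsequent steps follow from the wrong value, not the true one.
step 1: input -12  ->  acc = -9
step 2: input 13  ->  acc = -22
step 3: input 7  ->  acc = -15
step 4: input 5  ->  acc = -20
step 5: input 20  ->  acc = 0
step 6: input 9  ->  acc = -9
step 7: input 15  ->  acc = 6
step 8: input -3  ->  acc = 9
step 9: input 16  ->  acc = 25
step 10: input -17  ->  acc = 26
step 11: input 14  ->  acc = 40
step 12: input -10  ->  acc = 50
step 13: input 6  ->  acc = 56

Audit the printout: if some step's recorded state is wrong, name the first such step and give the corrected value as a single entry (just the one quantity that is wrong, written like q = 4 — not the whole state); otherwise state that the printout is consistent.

Recomputing the run from the initial state:
step 1: acc = -9
step 2: acc = -22
step 3: acc = -15
step 4: acc = -20
step 5: acc = 0
step 6: acc = -9
step 7: acc = 6
step 8: acc = 9
step 9: acc = 25
step 10: acc = 42
step 11: acc = 56
step 12: acc = 66
step 13: acc = 72
The first disagreement with the printout is at step 10, where the value should be acc = 42.

step 10, acc = 42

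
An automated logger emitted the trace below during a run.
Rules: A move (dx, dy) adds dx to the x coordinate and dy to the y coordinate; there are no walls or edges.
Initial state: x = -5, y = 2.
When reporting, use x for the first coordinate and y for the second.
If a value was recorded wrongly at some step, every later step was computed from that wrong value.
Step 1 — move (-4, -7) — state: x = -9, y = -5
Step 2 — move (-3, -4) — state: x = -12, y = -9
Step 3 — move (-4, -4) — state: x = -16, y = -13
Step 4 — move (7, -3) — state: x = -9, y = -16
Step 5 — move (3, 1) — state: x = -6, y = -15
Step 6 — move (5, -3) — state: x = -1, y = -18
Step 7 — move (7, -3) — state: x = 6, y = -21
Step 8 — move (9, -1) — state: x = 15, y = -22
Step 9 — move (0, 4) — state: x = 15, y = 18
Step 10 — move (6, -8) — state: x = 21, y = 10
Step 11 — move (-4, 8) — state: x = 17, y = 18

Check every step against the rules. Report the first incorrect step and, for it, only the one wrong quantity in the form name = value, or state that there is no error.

Recomputing the run from the initial state:
step 1: x = -9, y = -5
step 2: x = -12, y = -9
step 3: x = -16, y = -13
step 4: x = -9, y = -16
step 5: x = -6, y = -15
step 6: x = -1, y = -18
step 7: x = 6, y = -21
step 8: x = 15, y = -22
step 9: x = 15, y = -18
step 10: x = 21, y = -26
step 11: x = 17, y = -18
The first disagreement with the trace is at step 9, where the value should be y = -18.

step 9, y = -18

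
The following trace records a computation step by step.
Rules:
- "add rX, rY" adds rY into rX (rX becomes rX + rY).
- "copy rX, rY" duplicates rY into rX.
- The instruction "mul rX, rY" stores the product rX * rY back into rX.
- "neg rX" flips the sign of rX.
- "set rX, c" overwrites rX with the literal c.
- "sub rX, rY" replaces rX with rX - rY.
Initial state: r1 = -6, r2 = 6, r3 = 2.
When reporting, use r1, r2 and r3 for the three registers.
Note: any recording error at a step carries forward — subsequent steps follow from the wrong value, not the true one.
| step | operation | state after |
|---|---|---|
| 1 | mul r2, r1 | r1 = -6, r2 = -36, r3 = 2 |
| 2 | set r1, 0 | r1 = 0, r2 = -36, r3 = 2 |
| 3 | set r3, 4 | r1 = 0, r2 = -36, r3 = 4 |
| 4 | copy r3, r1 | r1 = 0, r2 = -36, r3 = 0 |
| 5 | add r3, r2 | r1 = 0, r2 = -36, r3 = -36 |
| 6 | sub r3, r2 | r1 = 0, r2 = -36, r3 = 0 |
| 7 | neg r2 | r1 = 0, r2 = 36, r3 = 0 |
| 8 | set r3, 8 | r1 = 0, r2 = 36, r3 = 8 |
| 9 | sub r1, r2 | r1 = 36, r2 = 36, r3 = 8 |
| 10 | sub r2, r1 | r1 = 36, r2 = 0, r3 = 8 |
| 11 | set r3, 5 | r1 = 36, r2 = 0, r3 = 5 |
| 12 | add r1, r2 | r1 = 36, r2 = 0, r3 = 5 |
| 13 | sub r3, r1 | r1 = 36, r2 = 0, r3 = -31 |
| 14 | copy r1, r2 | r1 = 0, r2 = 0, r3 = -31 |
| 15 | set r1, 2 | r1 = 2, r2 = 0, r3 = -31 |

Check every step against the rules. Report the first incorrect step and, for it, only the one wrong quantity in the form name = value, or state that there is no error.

step 9, r1 = -36

Recomputing the run from the initial state:
step 1: r1 = -6, r2 = -36, r3 = 2
step 2: r1 = 0, r2 = -36, r3 = 2
step 3: r1 = 0, r2 = -36, r3 = 4
step 4: r1 = 0, r2 = -36, r3 = 0
step 5: r1 = 0, r2 = -36, r3 = -36
step 6: r1 = 0, r2 = -36, r3 = 0
step 7: r1 = 0, r2 = 36, r3 = 0
step 8: r1 = 0, r2 = 36, r3 = 8
step 9: r1 = -36, r2 = 36, r3 = 8
step 10: r1 = -36, r2 = 72, r3 = 8
step 11: r1 = -36, r2 = 72, r3 = 5
step 12: r1 = 36, r2 = 72, r3 = 5
step 13: r1 = 36, r2 = 72, r3 = -31
step 14: r1 = 72, r2 = 72, r3 = -31
step 15: r1 = 2, r2 = 72, r3 = -31
The first disagreement with the trace is at step 9, where the value should be r1 = -36.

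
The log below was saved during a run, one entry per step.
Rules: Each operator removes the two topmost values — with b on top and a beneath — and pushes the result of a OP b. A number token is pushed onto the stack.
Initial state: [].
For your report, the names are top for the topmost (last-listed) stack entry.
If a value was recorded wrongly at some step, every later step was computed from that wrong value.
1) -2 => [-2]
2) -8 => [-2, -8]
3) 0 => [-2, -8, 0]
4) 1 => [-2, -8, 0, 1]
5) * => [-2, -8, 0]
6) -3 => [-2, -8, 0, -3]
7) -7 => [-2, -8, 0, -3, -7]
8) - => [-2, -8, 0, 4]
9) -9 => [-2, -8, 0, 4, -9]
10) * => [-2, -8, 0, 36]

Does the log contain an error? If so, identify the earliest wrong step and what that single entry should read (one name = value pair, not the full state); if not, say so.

step 10, top = -36

Step 1: push -2: top = -2 — in agreement.
Step 2: push -8: top = -8 — same as recorded.
Step 3: push 0: top = 0 — checks out.
Step 4: push 1: top = 1 — confirmed correct.
Step 5: 0 * 1 = 0 — confirmed correct.
Step 6: push -3: top = -3 — confirmed correct.
Step 7: push -7: top = -7 — verified.
Step 8: -3 - -7 = 4 — confirmed correct.
Step 9: push -9: top = -9 — no discrepancy.
Step 10: 4 * -9 = -36 — not what was recorded.
First incorrect step: 10; the correct value is top = -36.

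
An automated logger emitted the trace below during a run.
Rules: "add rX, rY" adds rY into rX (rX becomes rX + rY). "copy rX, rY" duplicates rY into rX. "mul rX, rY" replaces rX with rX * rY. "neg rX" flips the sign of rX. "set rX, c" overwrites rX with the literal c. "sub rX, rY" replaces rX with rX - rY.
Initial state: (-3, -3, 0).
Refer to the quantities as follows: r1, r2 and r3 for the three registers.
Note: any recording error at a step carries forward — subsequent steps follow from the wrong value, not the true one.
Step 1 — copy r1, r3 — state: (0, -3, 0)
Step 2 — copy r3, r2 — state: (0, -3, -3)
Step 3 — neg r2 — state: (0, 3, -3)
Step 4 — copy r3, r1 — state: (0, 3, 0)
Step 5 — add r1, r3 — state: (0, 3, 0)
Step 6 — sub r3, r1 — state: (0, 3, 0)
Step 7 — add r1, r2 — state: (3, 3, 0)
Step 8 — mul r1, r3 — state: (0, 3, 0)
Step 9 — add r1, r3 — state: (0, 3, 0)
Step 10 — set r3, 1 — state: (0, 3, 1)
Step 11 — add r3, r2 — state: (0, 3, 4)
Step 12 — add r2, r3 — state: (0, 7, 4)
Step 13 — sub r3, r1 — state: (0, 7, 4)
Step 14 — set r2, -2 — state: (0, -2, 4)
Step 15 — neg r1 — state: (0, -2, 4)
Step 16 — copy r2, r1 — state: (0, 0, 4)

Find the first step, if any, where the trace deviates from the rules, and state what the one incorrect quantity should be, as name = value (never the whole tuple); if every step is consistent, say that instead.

no error

step 1: r1 = 0 -> no discrepancy
step 2: r3 = -3 -> consistent with the trace
step 3: r2 = -(-3) = 3 -> no discrepancy
step 4: r3 = 0 -> agrees with the trace
step 5: r1 = 0 + 0 = 0 -> no discrepancy
step 6: r3 = 0 - 0 = 0 -> no discrepancy
step 7: r1 = 0 + 3 = 3 -> checks out
step 8: r1 = 3 * 0 = 0 -> checks out
step 9: r1 = 0 + 0 = 0 -> agrees with the trace
step 10: r3 = 1 -> consistent with the trace
step 11: r3 = 1 + 3 = 4 -> checks out
step 12: r2 = 3 + 4 = 7 -> exactly as logged
step 13: r3 = 4 - 0 = 4 -> agrees with the trace
step 14: r2 = -2 -> no discrepancy
step 15: r1 = -(0) = 0 -> in agreement
step 16: r2 = 0 -> consistent with the trace
The recomputation confirms every line.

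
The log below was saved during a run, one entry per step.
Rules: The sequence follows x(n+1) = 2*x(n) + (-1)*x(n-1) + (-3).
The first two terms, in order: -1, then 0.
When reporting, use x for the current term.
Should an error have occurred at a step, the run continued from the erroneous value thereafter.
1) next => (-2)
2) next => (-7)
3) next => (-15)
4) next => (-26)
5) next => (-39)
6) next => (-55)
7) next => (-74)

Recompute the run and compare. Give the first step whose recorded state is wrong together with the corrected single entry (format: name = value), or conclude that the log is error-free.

step 5, x = -40

Step 1: x = 2*(0) + (-1)*(-1) + (-3) = -2 — in agreement.
Step 2: x = 2*(-2) + (-1)*(0) + (-3) = -7 — agrees with the log.
Step 3: x = 2*(-7) + (-1)*(-2) + (-3) = -15 — in agreement.
Step 4: x = 2*(-15) + (-1)*(-7) + (-3) = -26 — exactly as logged.
Step 5: x = 2*(-26) + (-1)*(-15) + (-3) = -40 — this is not what the log shows.
The audit stops at step 5: the recorded entry is wrong and should be x = -40.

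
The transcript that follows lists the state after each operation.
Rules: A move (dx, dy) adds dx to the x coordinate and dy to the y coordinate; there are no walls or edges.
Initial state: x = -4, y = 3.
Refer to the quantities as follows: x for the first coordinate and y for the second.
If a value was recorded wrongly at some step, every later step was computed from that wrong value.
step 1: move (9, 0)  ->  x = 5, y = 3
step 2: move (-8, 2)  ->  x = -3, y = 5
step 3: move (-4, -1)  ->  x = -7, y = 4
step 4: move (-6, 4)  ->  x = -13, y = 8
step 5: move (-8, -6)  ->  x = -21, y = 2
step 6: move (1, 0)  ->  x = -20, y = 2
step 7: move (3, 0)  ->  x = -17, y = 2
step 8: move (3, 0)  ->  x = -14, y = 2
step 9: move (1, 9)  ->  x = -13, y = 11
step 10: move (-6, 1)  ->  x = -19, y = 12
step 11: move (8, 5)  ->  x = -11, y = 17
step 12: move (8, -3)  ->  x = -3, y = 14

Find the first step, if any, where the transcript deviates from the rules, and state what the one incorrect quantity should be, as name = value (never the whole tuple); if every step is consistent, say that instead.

no error

Step 1: x = -4 + (9) = 5, y = 3 + (0) = 3 — matches.
Step 2: x = 5 + (-8) = -3, y = 3 + (2) = 5 — verified.
Step 3: x = -3 + (-4) = -7, y = 5 + (-1) = 4 — checks out.
Step 4: x = -7 + (-6) = -13, y = 4 + (4) = 8 — consistent with the transcript.
Step 5: x = -13 + (-8) = -21, y = 8 + (-6) = 2 — consistent with the transcript.
Step 6: x = -21 + (1) = -20, y = 2 + (0) = 2 — exactly as logged.
Step 7: x = -20 + (3) = -17, y = 2 + (0) = 2 — matches.
Step 8: x = -17 + (3) = -14, y = 2 + (0) = 2 — same as recorded.
Step 9: x = -14 + (1) = -13, y = 2 + (9) = 11 — matches.
Step 10: x = -13 + (-6) = -19, y = 11 + (1) = 12 — verified.
Step 11: x = -19 + (8) = -11, y = 12 + (5) = 17 — verified.
Step 12: x = -11 + (8) = -3, y = 17 + (-3) = 14 — no discrepancy.
The recomputation confirms every line.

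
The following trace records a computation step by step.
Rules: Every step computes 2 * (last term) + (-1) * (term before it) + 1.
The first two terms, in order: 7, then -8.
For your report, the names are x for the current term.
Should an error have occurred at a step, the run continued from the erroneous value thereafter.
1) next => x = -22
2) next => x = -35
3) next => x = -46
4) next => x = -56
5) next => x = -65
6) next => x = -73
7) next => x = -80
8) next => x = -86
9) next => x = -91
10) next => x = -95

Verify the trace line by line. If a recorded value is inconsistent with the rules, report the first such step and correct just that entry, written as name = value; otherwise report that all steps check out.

step 3, x = -47

Recomputing the run from the initial state:
step 1: x = -22
step 2: x = -35
step 3: x = -47
step 4: x = -58
step 5: x = -68
step 6: x = -77
step 7: x = -85
step 8: x = -92
step 9: x = -98
step 10: x = -103
The first disagreement with the trace is at step 3, where the value should be x = -47.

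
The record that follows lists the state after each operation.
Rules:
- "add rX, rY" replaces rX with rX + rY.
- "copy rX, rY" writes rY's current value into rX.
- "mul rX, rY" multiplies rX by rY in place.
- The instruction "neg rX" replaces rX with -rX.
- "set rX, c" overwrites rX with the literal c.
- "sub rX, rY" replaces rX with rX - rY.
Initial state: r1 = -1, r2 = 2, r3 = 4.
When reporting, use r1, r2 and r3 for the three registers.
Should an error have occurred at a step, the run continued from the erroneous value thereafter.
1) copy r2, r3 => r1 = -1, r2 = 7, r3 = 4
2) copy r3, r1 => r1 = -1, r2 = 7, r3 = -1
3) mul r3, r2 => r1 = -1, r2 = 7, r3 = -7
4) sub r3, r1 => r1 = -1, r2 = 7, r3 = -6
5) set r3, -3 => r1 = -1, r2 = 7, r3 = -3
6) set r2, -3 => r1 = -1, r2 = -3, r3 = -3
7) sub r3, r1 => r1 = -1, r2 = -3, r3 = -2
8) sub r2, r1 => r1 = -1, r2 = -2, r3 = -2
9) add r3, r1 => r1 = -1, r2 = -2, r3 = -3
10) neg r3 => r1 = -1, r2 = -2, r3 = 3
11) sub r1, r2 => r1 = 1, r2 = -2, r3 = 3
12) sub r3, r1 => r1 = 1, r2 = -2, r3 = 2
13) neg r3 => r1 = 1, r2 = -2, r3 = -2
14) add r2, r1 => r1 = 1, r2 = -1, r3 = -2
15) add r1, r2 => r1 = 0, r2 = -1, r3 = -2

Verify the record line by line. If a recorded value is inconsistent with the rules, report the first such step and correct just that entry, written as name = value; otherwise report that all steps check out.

Recomputing the run from the initial state:
step 1: r1 = -1, r2 = 4, r3 = 4
step 2: r1 = -1, r2 = 4, r3 = -1
step 3: r1 = -1, r2 = 4, r3 = -4
step 4: r1 = -1, r2 = 4, r3 = -3
step 5: r1 = -1, r2 = 4, r3 = -3
step 6: r1 = -1, r2 = -3, r3 = -3
step 7: r1 = -1, r2 = -3, r3 = -2
step 8: r1 = -1, r2 = -2, r3 = -2
step 9: r1 = -1, r2 = -2, r3 = -3
step 10: r1 = -1, r2 = -2, r3 = 3
step 11: r1 = 1, r2 = -2, r3 = 3
step 12: r1 = 1, r2 = -2, r3 = 2
step 13: r1 = 1, r2 = -2, r3 = -2
step 14: r1 = 1, r2 = -1, r3 = -2
step 15: r1 = 0, r2 = -1, r3 = -2
The first disagreement with the record is at step 1, where the value should be r2 = 4.

step 1, r2 = 4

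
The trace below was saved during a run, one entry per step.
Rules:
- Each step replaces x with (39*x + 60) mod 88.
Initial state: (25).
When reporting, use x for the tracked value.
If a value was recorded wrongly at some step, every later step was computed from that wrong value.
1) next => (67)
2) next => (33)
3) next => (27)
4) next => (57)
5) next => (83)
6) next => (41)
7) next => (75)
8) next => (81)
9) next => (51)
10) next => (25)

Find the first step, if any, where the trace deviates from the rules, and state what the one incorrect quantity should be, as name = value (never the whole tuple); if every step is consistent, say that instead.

no error

Step 1: x = (39*25 + 60) mod 88 = 67 — agrees with the trace.
Step 2: x = (39*67 + 60) mod 88 = 33 — confirmed correct.
Step 3: x = (39*33 + 60) mod 88 = 27 — matches.
Step 4: x = (39*27 + 60) mod 88 = 57 — in agreement.
Step 5: x = (39*57 + 60) mod 88 = 83 — exactly as logged.
Step 6: x = (39*83 + 60) mod 88 = 41 — exactly as logged.
Step 7: x = (39*41 + 60) mod 88 = 75 — no discrepancy.
Step 8: x = (39*75 + 60) mod 88 = 81 — in agreement.
Step 9: x = (39*81 + 60) mod 88 = 51 — verified.
Step 10: x = (39*51 + 60) mod 88 = 25 — exactly as logged.
Each recorded entry agrees with the recomputation.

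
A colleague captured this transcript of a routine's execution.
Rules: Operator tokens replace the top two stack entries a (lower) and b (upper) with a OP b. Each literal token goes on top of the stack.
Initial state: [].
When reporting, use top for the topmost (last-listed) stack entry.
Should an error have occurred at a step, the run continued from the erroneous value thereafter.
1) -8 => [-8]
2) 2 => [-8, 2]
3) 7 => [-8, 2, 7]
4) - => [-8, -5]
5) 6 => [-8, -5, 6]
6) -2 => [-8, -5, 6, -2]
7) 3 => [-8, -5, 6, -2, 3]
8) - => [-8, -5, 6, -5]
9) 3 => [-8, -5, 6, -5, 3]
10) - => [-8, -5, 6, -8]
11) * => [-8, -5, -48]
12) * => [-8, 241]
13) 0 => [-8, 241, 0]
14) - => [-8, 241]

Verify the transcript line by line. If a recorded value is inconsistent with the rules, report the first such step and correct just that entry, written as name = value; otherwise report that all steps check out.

Recomputing the run from the initial state:
step 1: [-8]
step 2: [-8, 2]
step 3: [-8, 2, 7]
step 4: [-8, -5]
step 5: [-8, -5, 6]
step 6: [-8, -5, 6, -2]
step 7: [-8, -5, 6, -2, 3]
step 8: [-8, -5, 6, -5]
step 9: [-8, -5, 6, -5, 3]
step 10: [-8, -5, 6, -8]
step 11: [-8, -5, -48]
step 12: [-8, 240]
step 13: [-8, 240, 0]
step 14: [-8, 240]
The first disagreement with the transcript is at step 12, where the value should be top = 240.

step 12, top = 240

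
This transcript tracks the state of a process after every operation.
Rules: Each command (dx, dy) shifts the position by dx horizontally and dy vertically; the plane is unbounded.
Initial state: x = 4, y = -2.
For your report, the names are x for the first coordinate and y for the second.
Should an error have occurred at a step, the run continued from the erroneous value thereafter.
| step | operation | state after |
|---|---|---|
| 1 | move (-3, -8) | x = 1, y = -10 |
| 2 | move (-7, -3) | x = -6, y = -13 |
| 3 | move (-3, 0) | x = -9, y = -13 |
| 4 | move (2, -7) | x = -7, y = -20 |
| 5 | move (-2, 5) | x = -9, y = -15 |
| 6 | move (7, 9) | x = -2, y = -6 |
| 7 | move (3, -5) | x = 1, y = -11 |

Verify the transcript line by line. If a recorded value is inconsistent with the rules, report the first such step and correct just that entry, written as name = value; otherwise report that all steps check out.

Recomputing the run from the initial state:
step 1: x = 1, y = -10
step 2: x = -6, y = -13
step 3: x = -9, y = -13
step 4: x = -7, y = -20
step 5: x = -9, y = -15
step 6: x = -2, y = -6
step 7: x = 1, y = -11
This matches the transcript at every step.

no error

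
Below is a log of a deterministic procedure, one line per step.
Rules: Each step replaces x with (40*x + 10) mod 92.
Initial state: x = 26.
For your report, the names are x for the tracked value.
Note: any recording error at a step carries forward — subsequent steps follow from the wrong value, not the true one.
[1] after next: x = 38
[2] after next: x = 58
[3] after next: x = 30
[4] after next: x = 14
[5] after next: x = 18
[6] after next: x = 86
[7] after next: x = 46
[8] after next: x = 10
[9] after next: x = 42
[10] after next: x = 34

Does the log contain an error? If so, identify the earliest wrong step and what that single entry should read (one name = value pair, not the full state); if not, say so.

Recomputing the run from the initial state:
step 1: x = 38
step 2: x = 58
step 3: x = 30
step 4: x = 14
step 5: x = 18
step 6: x = 86
step 7: x = 46
step 8: x = 10
step 9: x = 42
step 10: x = 34
This matches the log at every step.

no error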